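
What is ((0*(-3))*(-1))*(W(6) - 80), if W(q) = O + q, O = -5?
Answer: 0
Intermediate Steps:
W(q) = -5 + q
((0*(-3))*(-1))*(W(6) - 80) = ((0*(-3))*(-1))*((-5 + 6) - 80) = (0*(-1))*(1 - 80) = 0*(-79) = 0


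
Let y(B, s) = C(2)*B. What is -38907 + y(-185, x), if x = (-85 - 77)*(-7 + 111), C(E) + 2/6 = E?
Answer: -117646/3 ≈ -39215.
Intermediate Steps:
C(E) = -⅓ + E
x = -16848 (x = -162*104 = -16848)
y(B, s) = 5*B/3 (y(B, s) = (-⅓ + 2)*B = 5*B/3)
-38907 + y(-185, x) = -38907 + (5/3)*(-185) = -38907 - 925/3 = -117646/3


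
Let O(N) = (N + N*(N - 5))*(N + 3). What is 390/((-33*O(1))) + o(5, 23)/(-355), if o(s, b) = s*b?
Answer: 3097/4686 ≈ 0.66090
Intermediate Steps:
O(N) = (3 + N)*(N + N*(-5 + N)) (O(N) = (N + N*(-5 + N))*(3 + N) = (3 + N)*(N + N*(-5 + N)))
o(s, b) = b*s
390/((-33*O(1))) + o(5, 23)/(-355) = 390/((-33*(-12 + 1**2 - 1*1))) + (23*5)/(-355) = 390/((-33*(-12 + 1 - 1))) + 115*(-1/355) = 390/((-33*(-12))) - 23/71 = 390/396 - 23/71 = 390*(1/396) - 23/71 = 65/66 - 23/71 = 3097/4686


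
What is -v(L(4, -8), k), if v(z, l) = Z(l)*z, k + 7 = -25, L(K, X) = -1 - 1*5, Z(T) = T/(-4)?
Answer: 48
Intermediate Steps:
Z(T) = -T/4 (Z(T) = T*(-¼) = -T/4)
L(K, X) = -6 (L(K, X) = -1 - 5 = -6)
k = -32 (k = -7 - 25 = -32)
v(z, l) = -l*z/4 (v(z, l) = (-l/4)*z = -l*z/4)
-v(L(4, -8), k) = -(-1)*(-32)*(-6)/4 = -1*(-48) = 48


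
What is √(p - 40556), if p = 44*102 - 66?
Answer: I*√36134 ≈ 190.09*I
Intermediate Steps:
p = 4422 (p = 4488 - 66 = 4422)
√(p - 40556) = √(4422 - 40556) = √(-36134) = I*√36134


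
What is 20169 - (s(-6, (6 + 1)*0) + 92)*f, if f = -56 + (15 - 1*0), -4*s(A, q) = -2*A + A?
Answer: 47759/2 ≈ 23880.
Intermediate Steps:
s(A, q) = A/4 (s(A, q) = -(-2*A + A)/4 = -(-1)*A/4 = A/4)
f = -41 (f = -56 + (15 + 0) = -56 + 15 = -41)
20169 - (s(-6, (6 + 1)*0) + 92)*f = 20169 - ((1/4)*(-6) + 92)*(-41) = 20169 - (-3/2 + 92)*(-41) = 20169 - 181*(-41)/2 = 20169 - 1*(-7421/2) = 20169 + 7421/2 = 47759/2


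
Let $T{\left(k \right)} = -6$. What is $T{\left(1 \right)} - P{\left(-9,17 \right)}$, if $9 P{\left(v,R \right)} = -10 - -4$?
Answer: $- \frac{16}{3} \approx -5.3333$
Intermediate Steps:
$P{\left(v,R \right)} = - \frac{2}{3}$ ($P{\left(v,R \right)} = \frac{-10 - -4}{9} = \frac{-10 + 4}{9} = \frac{1}{9} \left(-6\right) = - \frac{2}{3}$)
$T{\left(1 \right)} - P{\left(-9,17 \right)} = -6 - - \frac{2}{3} = -6 + \frac{2}{3} = - \frac{16}{3}$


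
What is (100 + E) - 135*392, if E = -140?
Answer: -52960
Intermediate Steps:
(100 + E) - 135*392 = (100 - 140) - 135*392 = -40 - 52920 = -52960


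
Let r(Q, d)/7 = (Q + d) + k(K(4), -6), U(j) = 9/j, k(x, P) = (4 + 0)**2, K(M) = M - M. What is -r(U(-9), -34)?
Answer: 133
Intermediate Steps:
K(M) = 0
k(x, P) = 16 (k(x, P) = 4**2 = 16)
r(Q, d) = 112 + 7*Q + 7*d (r(Q, d) = 7*((Q + d) + 16) = 7*(16 + Q + d) = 112 + 7*Q + 7*d)
-r(U(-9), -34) = -(112 + 7*(9/(-9)) + 7*(-34)) = -(112 + 7*(9*(-1/9)) - 238) = -(112 + 7*(-1) - 238) = -(112 - 7 - 238) = -1*(-133) = 133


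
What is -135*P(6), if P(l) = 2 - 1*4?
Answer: 270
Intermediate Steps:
P(l) = -2 (P(l) = 2 - 4 = -2)
-135*P(6) = -135*(-2) = 270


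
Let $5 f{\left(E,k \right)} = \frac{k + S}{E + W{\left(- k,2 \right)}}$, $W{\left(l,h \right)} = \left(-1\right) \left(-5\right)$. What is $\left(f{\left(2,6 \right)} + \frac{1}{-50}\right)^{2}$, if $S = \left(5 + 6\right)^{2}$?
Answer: $\frac{1595169}{122500} \approx 13.022$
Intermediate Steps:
$W{\left(l,h \right)} = 5$
$S = 121$ ($S = 11^{2} = 121$)
$f{\left(E,k \right)} = \frac{121 + k}{5 \left(5 + E\right)}$ ($f{\left(E,k \right)} = \frac{\left(k + 121\right) \frac{1}{E + 5}}{5} = \frac{\left(121 + k\right) \frac{1}{5 + E}}{5} = \frac{\frac{1}{5 + E} \left(121 + k\right)}{5} = \frac{121 + k}{5 \left(5 + E\right)}$)
$\left(f{\left(2,6 \right)} + \frac{1}{-50}\right)^{2} = \left(\frac{121 + 6}{5 \left(5 + 2\right)} + \frac{1}{-50}\right)^{2} = \left(\frac{1}{5} \cdot \frac{1}{7} \cdot 127 - \frac{1}{50}\right)^{2} = \left(\frac{127}{35} - \frac{1}{50}\right)^{2} = \left(\frac{1263}{350}\right)^{2} = \frac{1595169}{122500}$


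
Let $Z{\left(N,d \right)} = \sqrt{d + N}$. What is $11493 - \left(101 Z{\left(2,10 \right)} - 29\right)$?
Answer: $11522 - 202 \sqrt{3} \approx 11172.0$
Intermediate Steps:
$Z{\left(N,d \right)} = \sqrt{N + d}$
$11493 - \left(101 Z{\left(2,10 \right)} - 29\right) = 11493 - \left(101 \sqrt{2 + 10} - 29\right) = 11493 - \left(101 \sqrt{12} - 29\right) = 11493 - \left(101 \cdot 2 \sqrt{3} - 29\right) = 11493 - \left(202 \sqrt{3} - 29\right) = 11493 - \left(-29 + 202 \sqrt{3}\right) = 11493 + \left(29 - 202 \sqrt{3}\right) = 11522 - 202 \sqrt{3}$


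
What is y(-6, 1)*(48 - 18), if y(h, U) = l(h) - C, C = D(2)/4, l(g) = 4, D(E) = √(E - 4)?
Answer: 120 - 15*I*√2/2 ≈ 120.0 - 10.607*I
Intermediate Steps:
D(E) = √(-4 + E)
C = I*√2/4 (C = √(-4 + 2)/4 = √(-2)*(¼) = (I*√2)*(¼) = I*√2/4 ≈ 0.35355*I)
y(h, U) = 4 - I*√2/4
y(-6, 1)*(48 - 18) = (4 - I*√2/4)*(48 - 18) = (4 - I*√2/4)*30 = 120 - 15*I*√2/2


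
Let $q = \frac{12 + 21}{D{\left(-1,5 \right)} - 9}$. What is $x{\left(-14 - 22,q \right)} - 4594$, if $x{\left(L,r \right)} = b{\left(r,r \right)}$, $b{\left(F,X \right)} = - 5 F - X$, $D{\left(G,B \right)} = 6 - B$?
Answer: $- \frac{18277}{4} \approx -4569.3$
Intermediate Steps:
$b{\left(F,X \right)} = - X - 5 F$
$q = - \frac{33}{8}$ ($q = \frac{12 + 21}{\left(6 - 5\right) - 9} = \frac{33}{\left(6 - 5\right) - 9} = \frac{33}{1 - 9} = \frac{33}{-8} = 33 \left(- \frac{1}{8}\right) = - \frac{33}{8} \approx -4.125$)
$x{\left(L,r \right)} = - 6 r$ ($x{\left(L,r \right)} = - r - 5 r = - 6 r$)
$x{\left(-14 - 22,q \right)} - 4594 = \left(-6\right) \left(- \frac{33}{8}\right) - 4594 = \frac{99}{4} - 4594 = - \frac{18277}{4}$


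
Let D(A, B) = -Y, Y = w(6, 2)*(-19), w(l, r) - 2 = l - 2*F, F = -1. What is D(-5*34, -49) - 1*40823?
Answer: -40633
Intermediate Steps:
w(l, r) = 4 + l (w(l, r) = 2 + (l - 2*(-1)) = 2 + (l + 2) = 2 + (2 + l) = 4 + l)
Y = -190 (Y = (4 + 6)*(-19) = 10*(-19) = -190)
D(A, B) = 190 (D(A, B) = -1*(-190) = 190)
D(-5*34, -49) - 1*40823 = 190 - 1*40823 = 190 - 40823 = -40633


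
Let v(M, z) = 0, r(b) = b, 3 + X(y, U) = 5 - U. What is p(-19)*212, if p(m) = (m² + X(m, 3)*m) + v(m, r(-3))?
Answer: 80560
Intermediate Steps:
X(y, U) = 2 - U (X(y, U) = -3 + (5 - U) = 2 - U)
p(m) = m² - m (p(m) = (m² + (2 - 1*3)*m) + 0 = (m² + (2 - 3)*m) + 0 = (m² - m) + 0 = m² - m)
p(-19)*212 = -19*(-1 - 19)*212 = -19*(-20)*212 = 380*212 = 80560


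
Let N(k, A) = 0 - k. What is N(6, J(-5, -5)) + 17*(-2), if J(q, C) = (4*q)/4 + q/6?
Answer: -40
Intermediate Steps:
J(q, C) = 7*q/6 (J(q, C) = (4*q)*(1/4) + q*(1/6) = q + q/6 = 7*q/6)
N(k, A) = -k
N(6, J(-5, -5)) + 17*(-2) = -1*6 + 17*(-2) = -6 - 34 = -40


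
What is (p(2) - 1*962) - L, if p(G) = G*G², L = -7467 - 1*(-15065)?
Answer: -8552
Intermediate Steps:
L = 7598 (L = -7467 + 15065 = 7598)
p(G) = G³
(p(2) - 1*962) - L = (2³ - 1*962) - 1*7598 = (8 - 962) - 7598 = -954 - 7598 = -8552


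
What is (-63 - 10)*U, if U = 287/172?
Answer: -20951/172 ≈ -121.81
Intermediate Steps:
U = 287/172 (U = 287*(1/172) = 287/172 ≈ 1.6686)
(-63 - 10)*U = (-63 - 10)*(287/172) = -73*287/172 = -20951/172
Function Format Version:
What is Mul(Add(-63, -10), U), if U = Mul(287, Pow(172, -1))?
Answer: Rational(-20951, 172) ≈ -121.81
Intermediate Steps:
U = Rational(287, 172) (U = Mul(287, Rational(1, 172)) = Rational(287, 172) ≈ 1.6686)
Mul(Add(-63, -10), U) = Mul(Add(-63, -10), Rational(287, 172)) = Mul(-73, Rational(287, 172)) = Rational(-20951, 172)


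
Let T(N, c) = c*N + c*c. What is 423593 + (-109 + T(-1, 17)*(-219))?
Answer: 363916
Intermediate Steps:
T(N, c) = c**2 + N*c (T(N, c) = N*c + c**2 = c**2 + N*c)
423593 + (-109 + T(-1, 17)*(-219)) = 423593 + (-109 + (17*(-1 + 17))*(-219)) = 423593 + (-109 + (17*16)*(-219)) = 423593 + (-109 + 272*(-219)) = 423593 + (-109 - 59568) = 423593 - 59677 = 363916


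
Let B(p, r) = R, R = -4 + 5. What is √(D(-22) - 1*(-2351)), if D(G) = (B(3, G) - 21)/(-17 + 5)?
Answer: √21174/3 ≈ 48.504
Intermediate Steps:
R = 1
B(p, r) = 1
D(G) = 5/3 (D(G) = (1 - 21)/(-17 + 5) = -20/(-12) = -20*(-1/12) = 5/3)
√(D(-22) - 1*(-2351)) = √(5/3 - 1*(-2351)) = √(5/3 + 2351) = √(7058/3) = √21174/3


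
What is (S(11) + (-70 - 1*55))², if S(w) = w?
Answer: 12996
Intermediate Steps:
(S(11) + (-70 - 1*55))² = (11 + (-70 - 1*55))² = (11 + (-70 - 55))² = (11 - 125)² = (-114)² = 12996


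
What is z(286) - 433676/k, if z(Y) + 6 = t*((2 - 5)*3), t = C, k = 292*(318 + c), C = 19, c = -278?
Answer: -625259/2920 ≈ -214.13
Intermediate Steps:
k = 11680 (k = 292*(318 - 278) = 292*40 = 11680)
t = 19
z(Y) = -177 (z(Y) = -6 + 19*((2 - 5)*3) = -6 + 19*(-3*3) = -6 + 19*(-9) = -6 - 171 = -177)
z(286) - 433676/k = -177 - 433676/11680 = -177 - 433676*1/11680 = -177 - 108419/2920 = -625259/2920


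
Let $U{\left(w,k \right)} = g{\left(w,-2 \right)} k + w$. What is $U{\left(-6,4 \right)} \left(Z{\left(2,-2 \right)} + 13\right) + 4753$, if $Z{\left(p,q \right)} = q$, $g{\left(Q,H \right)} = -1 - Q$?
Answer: $4907$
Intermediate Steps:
$U{\left(w,k \right)} = w + k \left(-1 - w\right)$ ($U{\left(w,k \right)} = \left(-1 - w\right) k + w = k \left(-1 - w\right) + w = w + k \left(-1 - w\right)$)
$U{\left(-6,4 \right)} \left(Z{\left(2,-2 \right)} + 13\right) + 4753 = \left(-6 - 4 \left(1 - 6\right)\right) \left(-2 + 13\right) + 4753 = \left(-6 - 4 \left(-5\right)\right) 11 + 4753 = \left(-6 + 20\right) 11 + 4753 = 14 \cdot 11 + 4753 = 154 + 4753 = 4907$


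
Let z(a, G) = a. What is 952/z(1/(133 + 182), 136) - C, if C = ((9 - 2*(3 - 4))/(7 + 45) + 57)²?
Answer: 802024895/2704 ≈ 2.9661e+5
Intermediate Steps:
C = 8850625/2704 (C = ((9 - 2*(-1))/52 + 57)² = ((9 + 2)*(1/52) + 57)² = (11*(1/52) + 57)² = (11/52 + 57)² = (2975/52)² = 8850625/2704 ≈ 3273.2)
952/z(1/(133 + 182), 136) - C = 952/(1/(133 + 182)) - 1*8850625/2704 = 952/(1/315) - 8850625/2704 = 952*315 - 8850625/2704 = 299880 - 8850625/2704 = 802024895/2704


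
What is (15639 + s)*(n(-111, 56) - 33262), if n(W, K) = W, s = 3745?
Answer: -646902232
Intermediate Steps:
(15639 + s)*(n(-111, 56) - 33262) = (15639 + 3745)*(-111 - 33262) = 19384*(-33373) = -646902232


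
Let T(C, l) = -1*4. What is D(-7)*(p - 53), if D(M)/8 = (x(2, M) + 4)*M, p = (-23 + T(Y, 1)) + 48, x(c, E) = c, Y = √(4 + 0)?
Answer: 10752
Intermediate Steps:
Y = 2 (Y = √4 = 2)
T(C, l) = -4
p = 21 (p = (-23 - 4) + 48 = -27 + 48 = 21)
D(M) = 48*M (D(M) = 8*((2 + 4)*M) = 8*(6*M) = 48*M)
D(-7)*(p - 53) = (48*(-7))*(21 - 53) = -336*(-32) = 10752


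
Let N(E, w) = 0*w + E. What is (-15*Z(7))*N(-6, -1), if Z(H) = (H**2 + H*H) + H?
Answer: 9450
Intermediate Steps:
Z(H) = H + 2*H**2 (Z(H) = (H**2 + H**2) + H = 2*H**2 + H = H + 2*H**2)
N(E, w) = E (N(E, w) = 0 + E = E)
(-15*Z(7))*N(-6, -1) = -105*(1 + 2*7)*(-6) = -105*(1 + 14)*(-6) = -105*15*(-6) = -15*105*(-6) = -1575*(-6) = 9450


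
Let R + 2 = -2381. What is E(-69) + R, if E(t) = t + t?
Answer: -2521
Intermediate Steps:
R = -2383 (R = -2 - 2381 = -2383)
E(t) = 2*t
E(-69) + R = 2*(-69) - 2383 = -138 - 2383 = -2521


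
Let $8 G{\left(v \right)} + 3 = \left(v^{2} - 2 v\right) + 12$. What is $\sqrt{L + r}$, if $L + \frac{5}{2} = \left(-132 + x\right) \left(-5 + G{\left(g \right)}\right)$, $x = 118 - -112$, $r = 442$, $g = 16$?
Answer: $\frac{\sqrt{11215}}{2} \approx 52.95$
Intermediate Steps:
$G{\left(v \right)} = \frac{9}{8} - \frac{v}{4} + \frac{v^{2}}{8}$ ($G{\left(v \right)} = - \frac{3}{8} + \frac{\left(v^{2} - 2 v\right) + 12}{8} = - \frac{3}{8} + \frac{12 + v^{2} - 2 v}{8} = - \frac{3}{8} + \left(\frac{3}{2} - \frac{v}{4} + \frac{v^{2}}{8}\right) = \frac{9}{8} - \frac{v}{4} + \frac{v^{2}}{8}$)
$x = 230$ ($x = 118 + 112 = 230$)
$L = \frac{9447}{4}$ ($L = - \frac{5}{2} + \left(-132 + 230\right) \left(-5 + \left(\frac{9}{8} - 4 + \frac{16^{2}}{8}\right)\right) = - \frac{5}{2} + 98 \left(-5 + \left(\frac{9}{8} - 4 + \frac{1}{8} \cdot 256\right)\right) = - \frac{5}{2} + 98 \left(-5 + \left(\frac{9}{8} - 4 + 32\right)\right) = - \frac{5}{2} + 98 \left(-5 + \frac{233}{8}\right) = - \frac{5}{2} + 98 \cdot \frac{193}{8} = - \frac{5}{2} + \frac{9457}{4} = \frac{9447}{4} \approx 2361.8$)
$\sqrt{L + r} = \sqrt{\frac{9447}{4} + 442} = \sqrt{\frac{11215}{4}} = \frac{\sqrt{11215}}{2}$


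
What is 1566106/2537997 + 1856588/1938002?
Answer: 352142333384/223574693727 ≈ 1.5751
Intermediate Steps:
1566106/2537997 + 1856588/1938002 = 1566106*(1/2537997) + 1856588*(1/1938002) = 1566106/2537997 + 928294/969001 = 352142333384/223574693727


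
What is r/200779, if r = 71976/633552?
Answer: 2999/5300164042 ≈ 5.6583e-7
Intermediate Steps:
r = 2999/26398 (r = 71976*(1/633552) = 2999/26398 ≈ 0.11361)
r/200779 = (2999/26398)/200779 = (2999/26398)*(1/200779) = 2999/5300164042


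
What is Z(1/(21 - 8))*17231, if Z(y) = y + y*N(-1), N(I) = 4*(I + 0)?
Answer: -51693/13 ≈ -3976.4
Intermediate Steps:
N(I) = 4*I
Z(y) = -3*y (Z(y) = y + y*(4*(-1)) = y + y*(-4) = y - 4*y = -3*y)
Z(1/(21 - 8))*17231 = -3/(21 - 8)*17231 = -3/13*17231 = -51693/13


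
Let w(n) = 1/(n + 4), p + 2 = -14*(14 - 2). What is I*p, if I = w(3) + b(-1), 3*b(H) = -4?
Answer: 4250/21 ≈ 202.38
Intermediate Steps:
b(H) = -4/3 (b(H) = (⅓)*(-4) = -4/3)
p = -170 (p = -2 - 14*(14 - 2) = -2 - 14*12 = -2 - 168 = -170)
w(n) = 1/(4 + n)
I = -25/21 (I = 1/(4 + 3) - 4/3 = 1/7 - 4/3 = ⅐ - 4/3 = -25/21 ≈ -1.1905)
I*p = -25/21*(-170) = 4250/21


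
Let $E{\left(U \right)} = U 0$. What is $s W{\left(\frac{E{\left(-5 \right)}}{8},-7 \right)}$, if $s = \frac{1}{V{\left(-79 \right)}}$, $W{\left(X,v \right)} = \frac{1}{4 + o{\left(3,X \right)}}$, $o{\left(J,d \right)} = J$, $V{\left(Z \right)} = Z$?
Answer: $- \frac{1}{553} \approx -0.0018083$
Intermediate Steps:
$E{\left(U \right)} = 0$
$W{\left(X,v \right)} = \frac{1}{7}$ ($W{\left(X,v \right)} = \frac{1}{4 + 3} = \frac{1}{7}$)
$s = - \frac{1}{79}$ ($s = \frac{1}{-79} = - \frac{1}{79} \approx -0.012658$)
$s W{\left(\frac{E{\left(-5 \right)}}{8},-7 \right)} = \left(- \frac{1}{79}\right) \frac{1}{7} = - \frac{1}{553}$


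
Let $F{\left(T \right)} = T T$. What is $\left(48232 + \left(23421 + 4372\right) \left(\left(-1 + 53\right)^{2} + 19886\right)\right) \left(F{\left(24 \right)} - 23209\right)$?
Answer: $-14211081944566$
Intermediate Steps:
$F{\left(T \right)} = T^{2}$
$\left(48232 + \left(23421 + 4372\right) \left(\left(-1 + 53\right)^{2} + 19886\right)\right) \left(F{\left(24 \right)} - 23209\right) = \left(48232 + \left(23421 + 4372\right) \left(\left(-1 + 53\right)^{2} + 19886\right)\right) \left(24^{2} - 23209\right) = \left(48232 + 27793 \left(52^{2} + 19886\right)\right) \left(576 - 23209\right) = \left(48232 + 27793 \left(2704 + 19886\right)\right) \left(-22633\right) = \left(48232 + 27793 \cdot 22590\right) \left(-22633\right) = \left(48232 + 627843870\right) \left(-22633\right) = 627892102 \left(-22633\right) = -14211081944566$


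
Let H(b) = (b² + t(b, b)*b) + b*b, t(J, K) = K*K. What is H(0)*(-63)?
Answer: 0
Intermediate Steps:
t(J, K) = K²
H(b) = b³ + 2*b² (H(b) = (b² + b²*b) + b*b = (b² + b³) + b² = b³ + 2*b²)
H(0)*(-63) = (0²*(2 + 0))*(-63) = (0*2)*(-63) = 0*(-63) = 0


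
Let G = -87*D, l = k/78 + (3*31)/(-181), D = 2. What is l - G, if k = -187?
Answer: 2415431/14118 ≈ 171.09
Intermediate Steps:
l = -41101/14118 (l = -187/78 + (3*31)/(-181) = -187*1/78 + 93*(-1/181) = -187/78 - 93/181 = -41101/14118 ≈ -2.9112)
G = -174 (G = -87*2 = -174)
l - G = -41101/14118 - 1*(-174) = -41101/14118 + 174 = 2415431/14118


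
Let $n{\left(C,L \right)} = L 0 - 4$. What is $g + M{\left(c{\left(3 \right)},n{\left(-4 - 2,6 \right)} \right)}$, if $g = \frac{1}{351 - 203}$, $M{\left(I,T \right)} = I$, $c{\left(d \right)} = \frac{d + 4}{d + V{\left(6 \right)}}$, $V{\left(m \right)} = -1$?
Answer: $\frac{519}{148} \approx 3.5068$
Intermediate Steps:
$n{\left(C,L \right)} = -4$ ($n{\left(C,L \right)} = 0 - 4 = -4$)
$c{\left(d \right)} = \frac{4 + d}{-1 + d}$ ($c{\left(d \right)} = \frac{d + 4}{d - 1} = \frac{4 + d}{-1 + d}$)
$g = \frac{1}{148} \approx 0.0067568$
$g + M{\left(c{\left(3 \right)},n{\left(-4 - 2,6 \right)} \right)} = \frac{1}{148} + \frac{4 + 3}{-1 + 3} = \frac{1}{148} + \frac{1}{2} \cdot 7 = \frac{1}{148} + \frac{7}{2} = \frac{519}{148}$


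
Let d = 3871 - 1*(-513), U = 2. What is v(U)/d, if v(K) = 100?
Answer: 25/1096 ≈ 0.022810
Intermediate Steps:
d = 4384 (d = 3871 + 513 = 4384)
v(U)/d = 100/4384 = 100*(1/4384) = 25/1096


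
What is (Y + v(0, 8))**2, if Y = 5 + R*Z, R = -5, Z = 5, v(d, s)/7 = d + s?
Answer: 1296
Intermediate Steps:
v(d, s) = 7*d + 7*s (v(d, s) = 7*(d + s) = 7*d + 7*s)
Y = -20 (Y = 5 - 5*5 = 5 - 25 = -20)
(Y + v(0, 8))**2 = (-20 + (7*0 + 7*8))**2 = (-20 + (0 + 56))**2 = (-20 + 56)**2 = 36**2 = 1296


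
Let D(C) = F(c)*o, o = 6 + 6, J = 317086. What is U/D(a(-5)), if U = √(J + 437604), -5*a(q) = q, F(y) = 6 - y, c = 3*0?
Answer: √754690/72 ≈ 12.066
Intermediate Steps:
o = 12
c = 0
a(q) = -q/5
D(C) = 72 (D(C) = (6 - 1*0)*12 = (6 + 0)*12 = 6*12 = 72)
U = √754690 (U = √(317086 + 437604) = √754690 ≈ 868.73)
U/D(a(-5)) = √754690/72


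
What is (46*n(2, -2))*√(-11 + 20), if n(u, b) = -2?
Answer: -276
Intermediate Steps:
(46*n(2, -2))*√(-11 + 20) = (46*(-2))*√(-11 + 20) = -92*√9 = -92*3 = -276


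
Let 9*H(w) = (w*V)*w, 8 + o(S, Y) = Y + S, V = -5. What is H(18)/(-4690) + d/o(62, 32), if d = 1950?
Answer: 458049/20167 ≈ 22.713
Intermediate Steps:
o(S, Y) = -8 + S + Y (o(S, Y) = -8 + (Y + S) = -8 + (S + Y) = -8 + S + Y)
H(w) = -5*w²/9 (H(w) = ((w*(-5))*w)/9 = ((-5*w)*w)/9 = (-5*w²)/9 = -5*w²/9)
H(18)/(-4690) + d/o(62, 32) = -5/9*18²/(-4690) + 1950/(-8 + 62 + 32) = -5/9*324*(-1/4690) + 1950/86 = -180*(-1/4690) + 1950*(1/86) = 18/469 + 975/43 = 458049/20167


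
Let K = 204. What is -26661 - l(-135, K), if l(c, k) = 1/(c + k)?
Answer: -1839610/69 ≈ -26661.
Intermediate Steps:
-26661 - l(-135, K) = -26661 - 1/(-135 + 204) = -26661 - 1/69 = -1839610/69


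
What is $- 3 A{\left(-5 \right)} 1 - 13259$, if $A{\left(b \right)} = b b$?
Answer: $-13334$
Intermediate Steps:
$A{\left(b \right)} = b^{2}$
$- 3 A{\left(-5 \right)} 1 - 13259 = - 3 \left(-5\right)^{2} \cdot 1 - 13259 = \left(-3\right) 25 \cdot 1 - 13259 = \left(-75\right) 1 - 13259 = -75 - 13259 = -13334$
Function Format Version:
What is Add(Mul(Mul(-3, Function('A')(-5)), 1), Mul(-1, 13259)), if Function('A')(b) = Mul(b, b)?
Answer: -13334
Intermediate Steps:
Function('A')(b) = Pow(b, 2)
Add(Mul(Mul(-3, Function('A')(-5)), 1), Mul(-1, 13259)) = Add(Mul(Mul(-3, Pow(-5, 2)), 1), Mul(-1, 13259)) = Add(Mul(Mul(-3, 25), 1), -13259) = Add(Mul(-75, 1), -13259) = Add(-75, -13259) = -13334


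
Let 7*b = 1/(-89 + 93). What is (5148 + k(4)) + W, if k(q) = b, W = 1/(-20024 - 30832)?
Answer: 1832659523/355992 ≈ 5148.0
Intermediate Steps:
W = -1/50856 (W = 1/(-50856) = -1/50856 ≈ -1.9663e-5)
b = 1/28 (b = 1/(7*(-89 + 93)) = (⅐)/4 = (⅐)*(¼) = 1/28 ≈ 0.035714)
k(q) = 1/28
(5148 + k(4)) + W = (5148 + 1/28) - 1/50856 = 144145/28 - 1/50856 = 1832659523/355992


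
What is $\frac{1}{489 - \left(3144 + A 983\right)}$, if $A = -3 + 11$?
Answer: $- \frac{1}{10519} \approx -9.5066 \cdot 10^{-5}$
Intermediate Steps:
$A = 8$
$\frac{1}{489 - \left(3144 + A 983\right)} = \frac{1}{489 - \left(3144 + 8 \cdot 983\right)} = \frac{1}{489 - 11008} = \frac{1}{-10519} = - \frac{1}{10519}$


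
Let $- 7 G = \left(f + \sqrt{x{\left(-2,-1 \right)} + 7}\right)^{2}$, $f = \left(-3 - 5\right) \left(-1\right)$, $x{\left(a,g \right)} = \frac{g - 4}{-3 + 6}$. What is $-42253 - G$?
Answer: $- \frac{887105}{21} + \frac{64 \sqrt{3}}{21} \approx -42238.0$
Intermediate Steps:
$x{\left(a,g \right)} = - \frac{4}{3} + \frac{g}{3}$ ($x{\left(a,g \right)} = \frac{-4 + g}{3} = \left(-4 + g\right) \frac{1}{3} = - \frac{4}{3} + \frac{g}{3}$)
$f = 8$ ($f = \left(-8\right) \left(-1\right) = 8$)
$G = - \frac{\left(8 + \frac{4 \sqrt{3}}{3}\right)^{2}}{7}$ ($G = - \frac{\left(8 + \sqrt{\left(- \frac{4}{3} + \frac{1}{3} \left(-1\right)\right) + 7}\right)^{2}}{7} = - \frac{\left(8 + \sqrt{\left(- \frac{4}{3} - \frac{1}{3}\right) + 7}\right)^{2}}{7} = - \frac{\left(8 + \sqrt{- \frac{5}{3} + 7}\right)^{2}}{7} = - \frac{\left(8 + \sqrt{\frac{16}{3}}\right)^{2}}{7} = - \frac{\left(8 + \frac{4 \sqrt{3}}{3}\right)^{2}}{7} \approx -15.183$)
$-42253 - G = -42253 - \left(- \frac{208}{21} - \frac{64 \sqrt{3}}{21}\right) = -42253 + \left(\frac{208}{21} + \frac{64 \sqrt{3}}{21}\right) = - \frac{887105}{21} + \frac{64 \sqrt{3}}{21}$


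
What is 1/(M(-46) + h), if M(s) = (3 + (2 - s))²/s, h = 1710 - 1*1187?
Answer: 46/21457 ≈ 0.0021438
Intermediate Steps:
h = 523 (h = 1710 - 1187 = 523)
M(s) = (5 - s)²/s
1/(M(-46) + h) = 1/((-5 - 46)²/(-46) + 523) = 1/(-1/46*(-51)² + 523) = 1/(-1/46*2601 + 523) = 1/(-2601/46 + 523) = 1/(21457/46) = 46/21457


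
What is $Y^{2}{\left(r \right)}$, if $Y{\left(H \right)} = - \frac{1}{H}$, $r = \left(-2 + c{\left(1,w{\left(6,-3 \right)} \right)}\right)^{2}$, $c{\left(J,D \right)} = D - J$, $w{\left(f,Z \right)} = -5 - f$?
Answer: $\frac{1}{38416} \approx 2.6031 \cdot 10^{-5}$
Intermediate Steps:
$r = 196$ ($r = \left(-2 - 12\right)^{2} = \left(-14\right)^{2} = 196$)
$Y^{2}{\left(r \right)} = \left(- \frac{1}{196}\right)^{2} = \frac{1}{38416}$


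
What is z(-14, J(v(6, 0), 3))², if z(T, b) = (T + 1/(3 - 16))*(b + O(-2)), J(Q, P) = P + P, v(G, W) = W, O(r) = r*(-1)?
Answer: 2143296/169 ≈ 12682.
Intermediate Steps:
O(r) = -r
J(Q, P) = 2*P
z(T, b) = (2 + b)*(-1/13 + T) (z(T, b) = (T + 1/(3 - 16))*(b - 1*(-2)) = (T + 1/(-13))*(b + 2) = (T - 1/13)*(2 + b) = (-1/13 + T)*(2 + b) = (2 + b)*(-1/13 + T))
z(-14, J(v(6, 0), 3))² = (-2/13 + 2*(-14) - 2*3/13 - 28*3)² = (-2/13 - 28 - 1/13*6 - 14*6)² = (-2/13 - 28 - 6/13 - 84)² = (-1464/13)² = 2143296/169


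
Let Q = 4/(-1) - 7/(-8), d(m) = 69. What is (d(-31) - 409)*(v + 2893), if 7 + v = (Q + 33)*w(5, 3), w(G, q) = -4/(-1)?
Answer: -1021870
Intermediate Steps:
Q = -25/8 (Q = 4*(-1) - 7*(-⅛) = -4 + 7/8 = -25/8 ≈ -3.1250)
w(G, q) = 4 (w(G, q) = -4*(-1) = 4)
v = 225/2 (v = -7 + (-25/8 + 33)*4 = -7 + (239/8)*4 = -7 + 239/2 = 225/2 ≈ 112.50)
(d(-31) - 409)*(v + 2893) = (69 - 409)*(225/2 + 2893) = -340*6011/2 = -1021870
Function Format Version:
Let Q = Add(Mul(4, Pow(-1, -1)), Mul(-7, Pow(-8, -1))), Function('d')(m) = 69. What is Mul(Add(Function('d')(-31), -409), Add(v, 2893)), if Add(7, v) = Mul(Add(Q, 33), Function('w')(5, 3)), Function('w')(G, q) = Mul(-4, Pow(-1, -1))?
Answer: -1021870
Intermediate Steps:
Q = Rational(-25, 8) (Q = Add(Mul(4, -1), Mul(-7, Rational(-1, 8))) = Add(-4, Rational(7, 8)) = Rational(-25, 8) ≈ -3.1250)
Function('w')(G, q) = 4 (Function('w')(G, q) = Mul(-4, -1) = 4)
v = Rational(225, 2) (v = Add(-7, Mul(Add(Rational(-25, 8), 33), 4)) = Add(-7, Mul(Rational(239, 8), 4)) = Add(-7, Rational(239, 2)) = Rational(225, 2) ≈ 112.50)
Mul(Add(Function('d')(-31), -409), Add(v, 2893)) = Mul(Add(69, -409), Add(Rational(225, 2), 2893)) = Mul(-340, Rational(6011, 2)) = -1021870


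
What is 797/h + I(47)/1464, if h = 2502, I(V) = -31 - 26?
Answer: 170699/610488 ≈ 0.27961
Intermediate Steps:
I(V) = -57
797/h + I(47)/1464 = 797/2502 - 57/1464 = 797*(1/2502) - 57*1/1464 = 797/2502 - 19/488 = 170699/610488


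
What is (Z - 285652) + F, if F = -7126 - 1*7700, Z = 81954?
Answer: -218524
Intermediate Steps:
F = -14826 (F = -7126 - 7700 = -14826)
(Z - 285652) + F = (81954 - 285652) - 14826 = -203698 - 14826 = -218524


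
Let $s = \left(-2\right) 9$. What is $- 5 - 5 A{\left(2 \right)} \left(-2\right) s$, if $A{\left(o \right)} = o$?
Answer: $1800$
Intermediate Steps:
$s = -18$
$- 5 - 5 A{\left(2 \right)} \left(-2\right) s = - 5 \left(-5\right) 2 \left(-2\right) \left(-18\right) = - 5 \left(\left(-10\right) \left(-2\right)\right) \left(-18\right) = \left(-5\right) 20 \left(-18\right) = \left(-100\right) \left(-18\right) = 1800$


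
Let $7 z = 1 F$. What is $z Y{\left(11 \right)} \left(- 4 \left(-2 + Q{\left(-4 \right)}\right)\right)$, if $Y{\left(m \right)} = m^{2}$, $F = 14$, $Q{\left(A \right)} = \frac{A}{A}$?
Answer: $968$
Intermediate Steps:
$Q{\left(A \right)} = 1$
$z = 2$ ($z = \frac{1 \cdot 14}{7} = \frac{1}{7} \cdot 14 = 2$)
$z Y{\left(11 \right)} \left(- 4 \left(-2 + Q{\left(-4 \right)}\right)\right) = 2 \cdot 11^{2} \left(- 4 \left(-2 + 1\right)\right) = 2 \cdot 121 \left(\left(-4\right) \left(-1\right)\right) = 242 \cdot 4 = 968$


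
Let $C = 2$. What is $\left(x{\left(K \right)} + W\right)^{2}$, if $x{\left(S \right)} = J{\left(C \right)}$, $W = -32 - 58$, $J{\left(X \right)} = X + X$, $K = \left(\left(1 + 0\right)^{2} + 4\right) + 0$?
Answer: $7396$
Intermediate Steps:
$K = 5$ ($K = \left(1^{2} + 4\right) + 0 = \left(1 + 4\right) + 0 = 5 + 0 = 5$)
$J{\left(X \right)} = 2 X$
$W = -90$ ($W = -32 - 58 = -90$)
$x{\left(S \right)} = 4$ ($x{\left(S \right)} = 2 \cdot 2 = 4$)
$\left(x{\left(K \right)} + W\right)^{2} = \left(4 - 90\right)^{2} = \left(-86\right)^{2} = 7396$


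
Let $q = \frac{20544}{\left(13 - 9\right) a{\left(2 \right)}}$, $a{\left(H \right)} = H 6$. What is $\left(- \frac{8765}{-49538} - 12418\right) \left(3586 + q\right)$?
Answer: $- \frac{1234614316833}{24769} \approx -4.9845 \cdot 10^{7}$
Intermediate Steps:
$a{\left(H \right)} = 6 H$
$q = 428$ ($q = \frac{20544}{\left(13 - 9\right) 6 \cdot 2} = \frac{20544}{4 \cdot 12} = \frac{20544}{48} = 20544 \cdot \frac{1}{48} = 428$)
$\left(- \frac{8765}{-49538} - 12418\right) \left(3586 + q\right) = \left(- \frac{8765}{-49538} - 12418\right) \left(3586 + 428\right) = \left(\left(-8765\right) \left(- \frac{1}{49538}\right) - 12418\right) 4014 = \left(\frac{8765}{49538} - 12418\right) 4014 = \left(- \frac{615154119}{49538}\right) 4014 = - \frac{1234614316833}{24769}$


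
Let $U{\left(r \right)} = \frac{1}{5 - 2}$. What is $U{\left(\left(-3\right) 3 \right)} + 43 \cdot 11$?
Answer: $\frac{1420}{3} \approx 473.33$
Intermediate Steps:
$U{\left(r \right)} = \frac{1}{3}$
$U{\left(\left(-3\right) 3 \right)} + 43 \cdot 11 = \frac{1}{3} + 43 \cdot 11 = \frac{1}{3} + 473 = \frac{1420}{3}$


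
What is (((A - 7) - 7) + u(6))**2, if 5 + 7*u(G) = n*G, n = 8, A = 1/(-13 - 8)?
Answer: 27556/441 ≈ 62.485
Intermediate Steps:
A = -1/21 (A = 1/(-21) = -1/21 ≈ -0.047619)
u(G) = -5/7 + 8*G/7 (u(G) = -5/7 + (8*G)/7 = -5/7 + 8*G/7)
(((A - 7) - 7) + u(6))**2 = (((-1/21 - 7) - 7) + (-5/7 + (8/7)*6))**2 = ((-148/21 - 7) + (-5/7 + 48/7))**2 = (-295/21 + 43/7)**2 = (-166/21)**2 = 27556/441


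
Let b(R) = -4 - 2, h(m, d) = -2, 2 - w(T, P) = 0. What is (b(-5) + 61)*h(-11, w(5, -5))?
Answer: -110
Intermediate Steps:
w(T, P) = 2 (w(T, P) = 2 - 1*0 = 2 + 0 = 2)
b(R) = -6
(b(-5) + 61)*h(-11, w(5, -5)) = (-6 + 61)*(-2) = 55*(-2) = -110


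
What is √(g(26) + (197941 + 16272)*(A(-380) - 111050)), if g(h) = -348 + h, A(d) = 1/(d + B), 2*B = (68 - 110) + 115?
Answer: I*√11227365930139530/687 ≈ 1.5423e+5*I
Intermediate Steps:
B = 73/2 (B = ((68 - 110) + 115)/2 = (-42 + 115)/2 = (½)*73 = 73/2 ≈ 36.500)
A(d) = 1/(73/2 + d) (A(d) = 1/(d + 73/2) = 1/(73/2 + d))
√(g(26) + (197941 + 16272)*(A(-380) - 111050)) = √((-348 + 26) + (197941 + 16272)*(2/(73 + 2*(-380)) - 111050)) = √(-322 + 214213*(2/(73 - 760) - 111050)) = √(-322 + 214213*(2/(-687) - 111050)) = √(-322 + 214213*(2*(-1/687) - 111050)) = √(-322 + 214213*(-2/687 - 111050)) = √(-322 + 214213*(-76291352/687)) = √(-322 - 16342599385976/687) = √(-16342599607190/687) = I*√11227365930139530/687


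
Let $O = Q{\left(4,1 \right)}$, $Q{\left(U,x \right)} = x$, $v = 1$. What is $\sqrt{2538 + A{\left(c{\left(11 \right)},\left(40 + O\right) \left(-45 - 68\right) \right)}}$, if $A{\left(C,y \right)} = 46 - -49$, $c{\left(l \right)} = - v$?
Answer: $\sqrt{2633} \approx 51.313$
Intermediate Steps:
$c{\left(l \right)} = -1$ ($c{\left(l \right)} = \left(-1\right) 1 = -1$)
$O = 1$
$A{\left(C,y \right)} = 95$ ($A{\left(C,y \right)} = 46 + 49 = 95$)
$\sqrt{2538 + A{\left(c{\left(11 \right)},\left(40 + O\right) \left(-45 - 68\right) \right)}} = \sqrt{2538 + 95} = \sqrt{2633}$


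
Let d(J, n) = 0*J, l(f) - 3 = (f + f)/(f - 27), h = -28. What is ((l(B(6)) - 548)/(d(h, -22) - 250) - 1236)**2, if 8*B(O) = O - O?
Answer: 3805779481/2500 ≈ 1.5223e+6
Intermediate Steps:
B(O) = 0 (B(O) = (O - O)/8 = (1/8)*0 = 0)
l(f) = 3 + 2*f/(-27 + f) (l(f) = 3 + (f + f)/(f - 27) = 3 + (2*f)/(-27 + f) = 3 + 2*f/(-27 + f))
d(J, n) = 0
((l(B(6)) - 548)/(d(h, -22) - 250) - 1236)**2 = (((-81 + 5*0)/(-27 + 0) - 548)/(0 - 250) - 1236)**2 = (((-81 + 0)/(-27) - 548)/(-250) - 1236)**2 = ((-1/27*(-81) - 548)*(-1/250) - 1236)**2 = ((3 - 548)*(-1/250) - 1236)**2 = (-545*(-1/250) - 1236)**2 = (109/50 - 1236)**2 = (-61691/50)**2 = 3805779481/2500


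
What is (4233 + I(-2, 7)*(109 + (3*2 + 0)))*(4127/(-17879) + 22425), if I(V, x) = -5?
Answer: 1466610894784/17879 ≈ 8.2030e+7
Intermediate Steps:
(4233 + I(-2, 7)*(109 + (3*2 + 0)))*(4127/(-17879) + 22425) = (4233 - 5*(109 + (3*2 + 0)))*(4127/(-17879) + 22425) = (4233 - 5*(109 + (6 + 0)))*(4127*(-1/17879) + 22425) = (4233 - 5*(109 + 6))*(-4127/17879 + 22425) = (4233 - 5*115)*(400932448/17879) = (4233 - 575)*(400932448/17879) = 3658*(400932448/17879) = 1466610894784/17879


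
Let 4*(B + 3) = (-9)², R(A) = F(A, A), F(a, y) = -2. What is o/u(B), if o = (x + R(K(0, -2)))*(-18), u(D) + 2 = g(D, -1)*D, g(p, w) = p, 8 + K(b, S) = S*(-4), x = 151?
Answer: -42912/4729 ≈ -9.0742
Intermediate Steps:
K(b, S) = -8 - 4*S (K(b, S) = -8 + S*(-4) = -8 - 4*S)
R(A) = -2
B = 69/4 (B = -3 + (¼)*(-9)² = -3 + (¼)*81 = -3 + 81/4 = 69/4 ≈ 17.250)
u(D) = -2 + D² (u(D) = -2 + D*D = -2 + D²)
o = -2682 (o = (151 - 2)*(-18) = 149*(-18) = -2682)
o/u(B) = -2682/(-2 + (69/4)²) = -2682/(-2 + 4761/16) = -2682/4729/16 = -2682*16/4729 = -42912/4729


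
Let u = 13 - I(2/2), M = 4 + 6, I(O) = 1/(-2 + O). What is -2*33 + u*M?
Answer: 74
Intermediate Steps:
M = 10
u = 14 (u = 13 - 1/(-2 + 2/2) = 13 - 1/(-2 + 2*(½)) = 13 - 1/(-2 + 1) = 13 - 1/(-1) = 13 - 1*(-1) = 13 + 1 = 14)
-2*33 + u*M = -2*33 + 14*10 = -66 + 140 = 74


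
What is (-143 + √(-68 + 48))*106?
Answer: -15158 + 212*I*√5 ≈ -15158.0 + 474.05*I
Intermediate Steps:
(-143 + √(-68 + 48))*106 = (-143 + √(-20))*106 = (-143 + 2*I*√5)*106 = -15158 + 212*I*√5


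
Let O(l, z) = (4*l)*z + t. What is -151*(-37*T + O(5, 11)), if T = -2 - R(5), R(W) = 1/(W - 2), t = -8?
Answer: -135145/3 ≈ -45048.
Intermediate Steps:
R(W) = 1/(-2 + W)
T = -7/3 (T = -2 - 1/(-2 + 5) = -2 - 1/3 = -2 - 1*⅓ = -2 - ⅓ = -7/3 ≈ -2.3333)
O(l, z) = -8 + 4*l*z (O(l, z) = (4*l)*z - 8 = 4*l*z - 8 = -8 + 4*l*z)
-151*(-37*T + O(5, 11)) = -151*(-37*(-7/3) + (-8 + 4*5*11)) = -151*(259/3 + (-8 + 220)) = -151*(259/3 + 212) = -151*895/3 = -135145/3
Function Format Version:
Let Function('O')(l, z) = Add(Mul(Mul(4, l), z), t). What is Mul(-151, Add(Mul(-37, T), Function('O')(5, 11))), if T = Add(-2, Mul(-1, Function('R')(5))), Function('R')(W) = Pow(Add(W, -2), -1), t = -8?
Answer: Rational(-135145, 3) ≈ -45048.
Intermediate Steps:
Function('R')(W) = Pow(Add(-2, W), -1)
T = Rational(-7, 3) (T = Add(-2, Mul(-1, Pow(Add(-2, 5), -1))) = Add(-2, Mul(-1, Pow(3, -1))) = Add(-2, Mul(-1, Rational(1, 3))) = Add(-2, Rational(-1, 3)) = Rational(-7, 3) ≈ -2.3333)
Function('O')(l, z) = Add(-8, Mul(4, l, z)) (Function('O')(l, z) = Add(Mul(Mul(4, l), z), -8) = Add(Mul(4, l, z), -8) = Add(-8, Mul(4, l, z)))
Mul(-151, Add(Mul(-37, T), Function('O')(5, 11))) = Mul(-151, Add(Mul(-37, Rational(-7, 3)), Add(-8, Mul(4, 5, 11)))) = Mul(-151, Add(Rational(259, 3), Add(-8, 220))) = Mul(-151, Add(Rational(259, 3), 212)) = Mul(-151, Rational(895, 3)) = Rational(-135145, 3)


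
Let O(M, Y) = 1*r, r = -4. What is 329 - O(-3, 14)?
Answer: 333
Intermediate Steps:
O(M, Y) = -4 (O(M, Y) = 1*(-4) = -4)
329 - O(-3, 14) = 329 - 1*(-4) = 329 + 4 = 333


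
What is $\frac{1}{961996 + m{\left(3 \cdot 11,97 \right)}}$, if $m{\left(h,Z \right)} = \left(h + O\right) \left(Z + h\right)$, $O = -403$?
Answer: $\frac{1}{913896} \approx 1.0942 \cdot 10^{-6}$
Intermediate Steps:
$m{\left(h,Z \right)} = \left(-403 + h\right) \left(Z + h\right)$ ($m{\left(h,Z \right)} = \left(h - 403\right) \left(Z + h\right) = \left(-403 + h\right) \left(Z + h\right)$)
$\frac{1}{961996 + m{\left(3 \cdot 11,97 \right)}} = \frac{1}{961996 + \left(\left(3 \cdot 11\right)^{2} - 39091 - 403 \cdot 3 \cdot 11 + 97 \cdot 3 \cdot 11\right)} = \frac{1}{961996 + \left(33^{2} - 39091 - 13299 + 97 \cdot 33\right)} = \frac{1}{961996 + \left(1089 - 39091 - 13299 + 3201\right)} = \frac{1}{961996 - 48100} = \frac{1}{913896}$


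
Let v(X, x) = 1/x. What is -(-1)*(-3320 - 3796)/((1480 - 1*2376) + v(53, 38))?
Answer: 90136/11349 ≈ 7.9422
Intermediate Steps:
-(-1)*(-3320 - 3796)/((1480 - 1*2376) + v(53, 38)) = -(-1)*(-3320 - 3796)/((1480 - 1*2376) + 1/38) = -(-1)*(-7116/((1480 - 2376) + 1/38)) = -(-1)*(-7116/(-896 + 1/38)) = -(-1)*(-7116/(-34047/38)) = -(-1)*(-7116*(-38/34047)) = -(-1)*90136/11349 = -1*(-90136/11349) = 90136/11349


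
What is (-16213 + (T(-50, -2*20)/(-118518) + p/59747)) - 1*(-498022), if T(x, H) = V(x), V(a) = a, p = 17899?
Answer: 1705868699589173/3540547473 ≈ 4.8181e+5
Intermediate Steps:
T(x, H) = x
(-16213 + (T(-50, -2*20)/(-118518) + p/59747)) - 1*(-498022) = (-16213 + (-50/(-118518) + 17899/59747)) - 1*(-498022) = (-16213 + (-50*(-1/118518) + 17899*(1/59747))) + 498022 = (-16213 + (25/59259 + 17899/59747)) + 498022 = (-16213 + 1062170516/3540547473) + 498022 = -57401834009233/3540547473 + 498022 = 1705868699589173/3540547473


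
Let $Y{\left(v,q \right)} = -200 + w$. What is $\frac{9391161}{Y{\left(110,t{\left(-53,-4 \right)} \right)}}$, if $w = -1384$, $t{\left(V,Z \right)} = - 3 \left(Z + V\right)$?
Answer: $- \frac{3130387}{528} \approx -5928.8$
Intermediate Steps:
$t{\left(V,Z \right)} = - 3 V - 3 Z$ ($t{\left(V,Z \right)} = - 3 \left(V + Z\right) = - 3 V - 3 Z$)
$Y{\left(v,q \right)} = -1584$ ($Y{\left(v,q \right)} = -200 - 1384 = -1584$)
$\frac{9391161}{Y{\left(110,t{\left(-53,-4 \right)} \right)}} = \frac{9391161}{-1584} = 9391161 \left(- \frac{1}{1584}\right) = - \frac{3130387}{528}$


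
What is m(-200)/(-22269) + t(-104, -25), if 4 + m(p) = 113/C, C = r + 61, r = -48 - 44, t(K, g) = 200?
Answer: 46022679/230113 ≈ 200.00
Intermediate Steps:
r = -92
C = -31 (C = -92 + 61 = -31)
m(p) = -237/31 (m(p) = -4 + 113/(-31) = -4 + 113*(-1/31) = -4 - 113/31 = -237/31)
m(-200)/(-22269) + t(-104, -25) = -237/31/(-22269) + 200 = -237/31*(-1/22269) + 200 = 79/230113 + 200 = 46022679/230113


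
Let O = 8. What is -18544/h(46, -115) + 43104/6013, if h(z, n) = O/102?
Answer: -1421646564/6013 ≈ -2.3643e+5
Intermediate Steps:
h(z, n) = 4/51 (h(z, n) = 8/102 = 8*(1/102) = 4/51)
-18544/h(46, -115) + 43104/6013 = -18544/4/51 + 43104/6013 = -18544*51/4 + 43104*(1/6013) = -236436 + 43104/6013 = -1421646564/6013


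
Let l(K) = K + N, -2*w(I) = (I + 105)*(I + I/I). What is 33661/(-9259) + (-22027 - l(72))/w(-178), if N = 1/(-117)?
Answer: -3007444901/13997358063 ≈ -0.21486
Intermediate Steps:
N = -1/117 ≈ -0.0085470
w(I) = -(1 + I)*(105 + I)/2 (w(I) = -(I + 105)*(I + I/I)/2 = -(105 + I)*(I + 1)/2 = -(105 + I)*(1 + I)/2 = -(1 + I)*(105 + I)/2)
l(K) = -1/117 + K (l(K) = K - 1/117 = -1/117 + K)
33661/(-9259) + (-22027 - l(72))/w(-178) = 33661/(-9259) + (-22027 - (-1/117 + 72))/(-105/2 - 53*(-178) - 1/2*(-178)**2) = 33661*(-1/9259) + (-22027 - 1*8423/117)/(-105/2 + 9434 - 1/2*31684) = -33661/9259 + (-22027 - 8423/117)/(-105/2 + 9434 - 15842) = -33661/9259 - 2585582/(117*(-12921/2)) = -33661/9259 - 2585582/117*(-2/12921) = -33661/9259 + 5171164/1511757 = -3007444901/13997358063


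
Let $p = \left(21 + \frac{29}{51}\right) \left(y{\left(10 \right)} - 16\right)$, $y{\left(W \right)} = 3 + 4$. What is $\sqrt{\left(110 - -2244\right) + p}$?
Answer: $\frac{\sqrt{624206}}{17} \approx 46.475$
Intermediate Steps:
$y{\left(W \right)} = 7$
$p = - \frac{3300}{17}$ ($p = \left(21 + \frac{29}{51}\right) \left(7 - 16\right) = \left(21 + 29 \cdot \frac{1}{51}\right) \left(-9\right) = \left(21 + \frac{29}{51}\right) \left(-9\right) = \frac{1100}{51} \left(-9\right) = - \frac{3300}{17} \approx -194.12$)
$\sqrt{\left(110 - -2244\right) + p} = \sqrt{\left(110 - -2244\right) - \frac{3300}{17}} = \sqrt{\left(110 + 2244\right) - \frac{3300}{17}} = \sqrt{2354 - \frac{3300}{17}} = \sqrt{\frac{36718}{17}} = \frac{\sqrt{624206}}{17}$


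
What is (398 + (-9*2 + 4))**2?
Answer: 147456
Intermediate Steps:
(398 + (-9*2 + 4))**2 = (398 + (-18 + 4))**2 = (398 - 14)**2 = 384**2 = 147456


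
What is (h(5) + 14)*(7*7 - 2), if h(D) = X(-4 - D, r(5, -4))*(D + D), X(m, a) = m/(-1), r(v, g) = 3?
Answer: 4888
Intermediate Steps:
X(m, a) = -m (X(m, a) = m*(-1) = -m)
h(D) = 2*D*(4 + D) (h(D) = (-(-4 - D))*(D + D) = (4 + D)*(2*D) = 2*D*(4 + D))
(h(5) + 14)*(7*7 - 2) = (2*5*(4 + 5) + 14)*(7*7 - 2) = (2*5*9 + 14)*(49 - 2) = (90 + 14)*47 = 104*47 = 4888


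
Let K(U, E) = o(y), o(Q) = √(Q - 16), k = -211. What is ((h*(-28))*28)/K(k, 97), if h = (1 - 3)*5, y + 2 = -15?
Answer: -7840*I*√33/33 ≈ -1364.8*I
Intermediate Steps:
y = -17 (y = -2 - 15 = -17)
o(Q) = √(-16 + Q)
K(U, E) = I*√33 (K(U, E) = √(-16 - 17) = √(-33) = I*√33)
h = -10 (h = -2*5 = -10)
((h*(-28))*28)/K(k, 97) = (-10*(-28)*28)/((I*√33)) = (280*28)*(-I*√33/33) = 7840*(-I*√33/33) = -7840*I*√33/33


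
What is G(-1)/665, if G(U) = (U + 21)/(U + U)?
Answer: -2/133 ≈ -0.015038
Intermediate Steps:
G(U) = (21 + U)/(2*U) (G(U) = (21 + U)/((2*U)) = (21 + U)*(1/(2*U)) = (21 + U)/(2*U))
G(-1)/665 = ((½)*(21 - 1)/(-1))/665 = ((½)*(-1)*20)*(1/665) = -10*1/665 = -2/133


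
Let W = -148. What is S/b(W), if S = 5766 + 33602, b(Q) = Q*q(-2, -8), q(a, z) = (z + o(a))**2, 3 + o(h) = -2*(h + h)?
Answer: -266/9 ≈ -29.556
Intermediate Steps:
o(h) = -3 - 4*h (o(h) = -3 - 2*(h + h) = -3 - 4*h)
q(a, z) = (-3 + z - 4*a)**2 (q(a, z) = (z + (-3 - 4*a))**2 = (-3 + z - 4*a)**2)
b(Q) = 9*Q (b(Q) = Q*(3 - 1*(-8) + 4*(-2))**2 = Q*(3 + 8 - 8)**2 = Q*3**2 = Q*9 = 9*Q)
S = 39368
S/b(W) = 39368/((9*(-148))) = 39368/(-1332) = 39368*(-1/1332) = -266/9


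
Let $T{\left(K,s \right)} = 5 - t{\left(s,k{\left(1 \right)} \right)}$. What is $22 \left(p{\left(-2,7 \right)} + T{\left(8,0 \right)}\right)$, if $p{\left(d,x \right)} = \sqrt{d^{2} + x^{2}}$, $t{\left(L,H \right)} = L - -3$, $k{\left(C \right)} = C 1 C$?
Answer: $44 + 22 \sqrt{53} \approx 204.16$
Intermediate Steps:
$k{\left(C \right)} = C^{2}$ ($k{\left(C \right)} = C C = C^{2}$)
$t{\left(L,H \right)} = 3 + L$ ($t{\left(L,H \right)} = L + 3 = 3 + L$)
$T{\left(K,s \right)} = 2 - s$ ($T{\left(K,s \right)} = 5 - \left(3 + s\right) = 2 - s$)
$22 \left(p{\left(-2,7 \right)} + T{\left(8,0 \right)}\right) = 22 \left(\sqrt{\left(-2\right)^{2} + 7^{2}} + \left(2 - 0\right)\right) = 22 \left(\sqrt{4 + 49} + \left(2 + 0\right)\right) = 22 \left(\sqrt{53} + 2\right) = 22 \left(2 + \sqrt{53}\right) = 44 + 22 \sqrt{53}$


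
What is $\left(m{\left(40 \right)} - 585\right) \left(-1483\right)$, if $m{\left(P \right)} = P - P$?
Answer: $867555$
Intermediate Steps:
$m{\left(P \right)} = 0$
$\left(m{\left(40 \right)} - 585\right) \left(-1483\right) = \left(0 - 585\right) \left(-1483\right) = \left(-585\right) \left(-1483\right) = 867555$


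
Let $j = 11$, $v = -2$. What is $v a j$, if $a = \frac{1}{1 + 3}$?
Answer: $- \frac{11}{2} \approx -5.5$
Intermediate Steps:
$a = \frac{1}{4} \approx 0.25$
$v a j = \left(-2\right) \frac{1}{4} \cdot 11 = \left(- \frac{1}{2}\right) 11 = - \frac{11}{2}$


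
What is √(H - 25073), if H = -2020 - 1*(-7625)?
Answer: 2*I*√4867 ≈ 139.53*I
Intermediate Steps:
H = 5605 (H = -2020 + 7625 = 5605)
√(H - 25073) = √(5605 - 25073) = √(-19468) = 2*I*√4867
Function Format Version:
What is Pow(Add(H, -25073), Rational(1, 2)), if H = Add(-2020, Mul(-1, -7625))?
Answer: Mul(2, I, Pow(4867, Rational(1, 2))) ≈ Mul(139.53, I)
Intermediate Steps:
H = 5605 (H = Add(-2020, 7625) = 5605)
Pow(Add(H, -25073), Rational(1, 2)) = Pow(Add(5605, -25073), Rational(1, 2)) = Pow(-19468, Rational(1, 2)) = Mul(2, I, Pow(4867, Rational(1, 2)))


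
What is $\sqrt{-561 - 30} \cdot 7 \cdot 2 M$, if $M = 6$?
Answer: $84 i \sqrt{591} \approx 2042.1 i$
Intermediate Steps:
$\sqrt{-561 - 30} \cdot 7 \cdot 2 M = \sqrt{-561 - 30} \cdot 7 \cdot 2 \cdot 6 = \sqrt{-591} \cdot 14 \cdot 6 = i \sqrt{591} \cdot 84 = 84 i \sqrt{591}$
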